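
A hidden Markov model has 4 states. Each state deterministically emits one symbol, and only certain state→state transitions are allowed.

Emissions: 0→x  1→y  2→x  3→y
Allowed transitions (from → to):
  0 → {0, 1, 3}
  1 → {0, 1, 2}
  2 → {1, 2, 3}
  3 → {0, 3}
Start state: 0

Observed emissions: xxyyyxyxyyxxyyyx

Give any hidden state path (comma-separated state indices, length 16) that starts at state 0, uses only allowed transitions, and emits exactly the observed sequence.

  t0 'x' -> {0,2}, take 0 (start)
  t1 'x' -> {0,2}, take 0 (0->0 ok)
  t2 'y' -> {1,3}, take 1 (0->1 ok)
  t3 'y' -> {1,3}, take 1 (1->1 ok)
  t4 'y' -> {1,3}, take 1 (1->1 ok)
  t5 'x' -> {0,2}, take 2 (1->2 ok)
  t6 'y' -> {1,3}, take 1 (2->1 ok)
  t7 'x' -> {0,2}, take 0 (1->0 ok)
  t8 'y' -> {1,3}, take 3 (0->3 ok)
  t9 'y' -> {1,3}, take 3 (3->3 ok)
  t10 'x' -> {0,2}, take 0 (3->0 ok)
  t11 'x' -> {0,2}, take 0 (0->0 ok)
  t12 'y' -> {1,3}, take 3 (0->3 ok)
  t13 'y' -> {1,3}, take 3 (3->3 ok)
  t14 'y' -> {1,3}, take 3 (3->3 ok)
  t15 'x' -> {0,2}, take 0 (3->0 ok)

0,0,1,1,1,2,1,0,3,3,0,0,3,3,3,0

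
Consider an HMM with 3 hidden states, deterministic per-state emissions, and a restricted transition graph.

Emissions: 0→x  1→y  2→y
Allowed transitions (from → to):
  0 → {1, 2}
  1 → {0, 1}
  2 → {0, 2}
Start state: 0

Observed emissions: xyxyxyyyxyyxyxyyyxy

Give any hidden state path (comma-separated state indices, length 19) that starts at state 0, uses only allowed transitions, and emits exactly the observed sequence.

  0: obs=x cand={0} pick 0 [start]
  1: obs=y cand={1,2} pick 2 [0->2 ok]
  2: obs=x cand={0} pick 0 [2->0 ok]
  3: obs=y cand={1,2} pick 2 [0->2 ok]
  4: obs=x cand={0} pick 0 [2->0 ok]
  5: obs=y cand={1,2} pick 1 [0->1 ok]
  6: obs=y cand={1,2} pick 1 [1->1 ok]
  7: obs=y cand={1,2} pick 1 [1->1 ok]
  8: obs=x cand={0} pick 0 [1->0 ok]
  9: obs=y cand={1,2} pick 2 [0->2 ok]
  10: obs=y cand={1,2} pick 2 [2->2 ok]
  11: obs=x cand={0} pick 0 [2->0 ok]
  12: obs=y cand={1,2} pick 1 [0->1 ok]
  13: obs=x cand={0} pick 0 [1->0 ok]
  14: obs=y cand={1,2} pick 1 [0->1 ok]
  15: obs=y cand={1,2} pick 1 [1->1 ok]
  16: obs=y cand={1,2} pick 1 [1->1 ok]
  17: obs=x cand={0} pick 0 [1->0 ok]
  18: obs=y cand={1,2} pick 1 [0->1 ok]

0,2,0,2,0,1,1,1,0,2,2,0,1,0,1,1,1,0,1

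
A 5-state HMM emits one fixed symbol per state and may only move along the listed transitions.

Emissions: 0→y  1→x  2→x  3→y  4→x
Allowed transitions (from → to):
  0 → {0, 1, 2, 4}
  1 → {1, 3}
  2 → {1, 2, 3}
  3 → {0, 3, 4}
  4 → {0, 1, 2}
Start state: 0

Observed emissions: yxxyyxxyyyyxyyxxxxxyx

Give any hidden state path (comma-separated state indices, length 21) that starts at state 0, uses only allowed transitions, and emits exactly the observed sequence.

0,4,1,3,0,2,2,3,3,3,0,1,3,0,2,2,2,2,1,3,4

  [0] y  {0,3}  => 0  start
  [1] x  {1,2,4}  => 4  0->4 ok
  [2] x  {1,2,4}  => 1  4->1 ok
  [3] y  {0,3}  => 3  1->3 ok
  [4] y  {0,3}  => 0  3->0 ok
  [5] x  {1,2,4}  => 2  0->2 ok
  [6] x  {1,2,4}  => 2  2->2 ok
  [7] y  {0,3}  => 3  2->3 ok
  [8] y  {0,3}  => 3  3->3 ok
  [9] y  {0,3}  => 3  3->3 ok
  [10] y  {0,3}  => 0  3->0 ok
  [11] x  {1,2,4}  => 1  0->1 ok
  [12] y  {0,3}  => 3  1->3 ok
  [13] y  {0,3}  => 0  3->0 ok
  [14] x  {1,2,4}  => 2  0->2 ok
  [15] x  {1,2,4}  => 2  2->2 ok
  [16] x  {1,2,4}  => 2  2->2 ok
  [17] x  {1,2,4}  => 2  2->2 ok
  [18] x  {1,2,4}  => 1  2->1 ok
  [19] y  {0,3}  => 3  1->3 ok
  [20] x  {1,2,4}  => 4  3->4 ok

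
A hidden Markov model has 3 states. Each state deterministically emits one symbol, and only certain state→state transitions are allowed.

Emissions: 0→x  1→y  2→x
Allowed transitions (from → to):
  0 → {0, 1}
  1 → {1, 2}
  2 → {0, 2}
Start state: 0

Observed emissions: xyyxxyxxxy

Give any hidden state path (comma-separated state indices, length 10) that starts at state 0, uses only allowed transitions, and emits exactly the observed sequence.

  pos 0: x in {0,2}, choose 0; start
  pos 1: y in {1}, choose 1; 0->1 ok
  pos 2: y in {1}, choose 1; 1->1 ok
  pos 3: x in {0,2}, choose 2; 1->2 ok
  pos 4: x in {0,2}, choose 0; 2->0 ok
  pos 5: y in {1}, choose 1; 0->1 ok
  pos 6: x in {0,2}, choose 2; 1->2 ok
  pos 7: x in {0,2}, choose 2; 2->2 ok
  pos 8: x in {0,2}, choose 0; 2->0 ok
  pos 9: y in {1}, choose 1; 0->1 ok

0,1,1,2,0,1,2,2,0,1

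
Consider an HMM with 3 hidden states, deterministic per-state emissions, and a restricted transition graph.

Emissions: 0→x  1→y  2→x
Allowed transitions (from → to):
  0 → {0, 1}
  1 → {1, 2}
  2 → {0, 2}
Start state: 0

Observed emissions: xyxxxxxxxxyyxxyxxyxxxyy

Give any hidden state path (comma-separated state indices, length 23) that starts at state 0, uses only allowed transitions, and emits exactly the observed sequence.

0,1,2,2,2,2,2,0,0,0,1,1,2,0,1,2,0,1,2,2,0,1,1

  [0] x  {0,2}  => 0  start
  [1] y  {1}  => 1  0->1 ok
  [2] x  {0,2}  => 2  1->2 ok
  [3] x  {0,2}  => 2  2->2 ok
  [4] x  {0,2}  => 2  2->2 ok
  [5] x  {0,2}  => 2  2->2 ok
  [6] x  {0,2}  => 2  2->2 ok
  [7] x  {0,2}  => 0  2->0 ok
  [8] x  {0,2}  => 0  0->0 ok
  [9] x  {0,2}  => 0  0->0 ok
  [10] y  {1}  => 1  0->1 ok
  [11] y  {1}  => 1  1->1 ok
  [12] x  {0,2}  => 2  1->2 ok
  [13] x  {0,2}  => 0  2->0 ok
  [14] y  {1}  => 1  0->1 ok
  [15] x  {0,2}  => 2  1->2 ok
  [16] x  {0,2}  => 0  2->0 ok
  [17] y  {1}  => 1  0->1 ok
  [18] x  {0,2}  => 2  1->2 ok
  [19] x  {0,2}  => 2  2->2 ok
  [20] x  {0,2}  => 0  2->0 ok
  [21] y  {1}  => 1  0->1 ok
  [22] y  {1}  => 1  1->1 ok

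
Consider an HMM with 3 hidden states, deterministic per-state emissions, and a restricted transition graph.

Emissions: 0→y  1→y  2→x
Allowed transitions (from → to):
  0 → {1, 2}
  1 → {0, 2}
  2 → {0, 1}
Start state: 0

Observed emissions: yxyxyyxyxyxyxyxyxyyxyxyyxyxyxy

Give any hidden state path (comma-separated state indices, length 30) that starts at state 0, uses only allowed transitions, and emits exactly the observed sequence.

0,2,1,2,0,1,2,0,2,0,2,0,2,1,2,0,2,0,1,2,0,2,0,1,2,0,2,0,2,1

  [0] y  {0,1}  => 0  start
  [1] x  {2}  => 2  0->2 ok
  [2] y  {0,1}  => 1  2->1 ok
  [3] x  {2}  => 2  1->2 ok
  [4] y  {0,1}  => 0  2->0 ok
  [5] y  {0,1}  => 1  0->1 ok
  [6] x  {2}  => 2  1->2 ok
  [7] y  {0,1}  => 0  2->0 ok
  [8] x  {2}  => 2  0->2 ok
  [9] y  {0,1}  => 0  2->0 ok
  [10] x  {2}  => 2  0->2 ok
  [11] y  {0,1}  => 0  2->0 ok
  [12] x  {2}  => 2  0->2 ok
  [13] y  {0,1}  => 1  2->1 ok
  [14] x  {2}  => 2  1->2 ok
  [15] y  {0,1}  => 0  2->0 ok
  [16] x  {2}  => 2  0->2 ok
  [17] y  {0,1}  => 0  2->0 ok
  [18] y  {0,1}  => 1  0->1 ok
  [19] x  {2}  => 2  1->2 ok
  [20] y  {0,1}  => 0  2->0 ok
  [21] x  {2}  => 2  0->2 ok
  [22] y  {0,1}  => 0  2->0 ok
  [23] y  {0,1}  => 1  0->1 ok
  [24] x  {2}  => 2  1->2 ok
  [25] y  {0,1}  => 0  2->0 ok
  [26] x  {2}  => 2  0->2 ok
  [27] y  {0,1}  => 0  2->0 ok
  [28] x  {2}  => 2  0->2 ok
  [29] y  {0,1}  => 1  2->1 ok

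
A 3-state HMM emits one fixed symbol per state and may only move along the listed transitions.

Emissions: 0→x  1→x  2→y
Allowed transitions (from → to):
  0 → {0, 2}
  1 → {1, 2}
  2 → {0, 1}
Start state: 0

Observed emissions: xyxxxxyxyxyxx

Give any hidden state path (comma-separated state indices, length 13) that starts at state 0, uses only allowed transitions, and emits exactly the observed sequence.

0,2,1,1,1,1,2,1,2,0,2,0,0

  0: obs=x cand={0,1} pick 0 [start]
  1: obs=y cand={2} pick 2 [0->2 ok]
  2: obs=x cand={0,1} pick 1 [2->1 ok]
  3: obs=x cand={0,1} pick 1 [1->1 ok]
  4: obs=x cand={0,1} pick 1 [1->1 ok]
  5: obs=x cand={0,1} pick 1 [1->1 ok]
  6: obs=y cand={2} pick 2 [1->2 ok]
  7: obs=x cand={0,1} pick 1 [2->1 ok]
  8: obs=y cand={2} pick 2 [1->2 ok]
  9: obs=x cand={0,1} pick 0 [2->0 ok]
  10: obs=y cand={2} pick 2 [0->2 ok]
  11: obs=x cand={0,1} pick 0 [2->0 ok]
  12: obs=x cand={0,1} pick 0 [0->0 ok]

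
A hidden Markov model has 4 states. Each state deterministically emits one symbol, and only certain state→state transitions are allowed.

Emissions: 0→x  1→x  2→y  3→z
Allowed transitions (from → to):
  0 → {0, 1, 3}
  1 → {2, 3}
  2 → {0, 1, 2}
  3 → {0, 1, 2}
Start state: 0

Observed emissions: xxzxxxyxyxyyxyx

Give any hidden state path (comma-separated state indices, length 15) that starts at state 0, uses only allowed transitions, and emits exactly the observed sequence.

0,1,3,0,0,1,2,1,2,1,2,2,1,2,0

  0: obs=x cand={0,1} pick 0 [start]
  1: obs=x cand={0,1} pick 1 [0->1 ok]
  2: obs=z cand={3} pick 3 [1->3 ok]
  3: obs=x cand={0,1} pick 0 [3->0 ok]
  4: obs=x cand={0,1} pick 0 [0->0 ok]
  5: obs=x cand={0,1} pick 1 [0->1 ok]
  6: obs=y cand={2} pick 2 [1->2 ok]
  7: obs=x cand={0,1} pick 1 [2->1 ok]
  8: obs=y cand={2} pick 2 [1->2 ok]
  9: obs=x cand={0,1} pick 1 [2->1 ok]
  10: obs=y cand={2} pick 2 [1->2 ok]
  11: obs=y cand={2} pick 2 [2->2 ok]
  12: obs=x cand={0,1} pick 1 [2->1 ok]
  13: obs=y cand={2} pick 2 [1->2 ok]
  14: obs=x cand={0,1} pick 0 [2->0 ok]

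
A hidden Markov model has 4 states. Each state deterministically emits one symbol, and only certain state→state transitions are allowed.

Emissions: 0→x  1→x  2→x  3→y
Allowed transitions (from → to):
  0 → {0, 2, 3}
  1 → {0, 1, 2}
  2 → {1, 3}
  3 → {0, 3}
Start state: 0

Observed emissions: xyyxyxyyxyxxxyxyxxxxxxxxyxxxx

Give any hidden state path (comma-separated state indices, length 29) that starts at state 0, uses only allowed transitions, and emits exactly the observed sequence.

0,3,3,0,3,0,3,3,0,3,0,0,0,3,0,3,0,2,1,2,1,1,0,2,3,0,2,1,0

  0: obs=x cand={0,1,2} pick 0 [start]
  1: obs=y cand={3} pick 3 [0->3 ok]
  2: obs=y cand={3} pick 3 [3->3 ok]
  3: obs=x cand={0,1,2} pick 0 [3->0 ok]
  4: obs=y cand={3} pick 3 [0->3 ok]
  5: obs=x cand={0,1,2} pick 0 [3->0 ok]
  6: obs=y cand={3} pick 3 [0->3 ok]
  7: obs=y cand={3} pick 3 [3->3 ok]
  8: obs=x cand={0,1,2} pick 0 [3->0 ok]
  9: obs=y cand={3} pick 3 [0->3 ok]
  10: obs=x cand={0,1,2} pick 0 [3->0 ok]
  11: obs=x cand={0,1,2} pick 0 [0->0 ok]
  12: obs=x cand={0,1,2} pick 0 [0->0 ok]
  13: obs=y cand={3} pick 3 [0->3 ok]
  14: obs=x cand={0,1,2} pick 0 [3->0 ok]
  15: obs=y cand={3} pick 3 [0->3 ok]
  16: obs=x cand={0,1,2} pick 0 [3->0 ok]
  17: obs=x cand={0,1,2} pick 2 [0->2 ok]
  18: obs=x cand={0,1,2} pick 1 [2->1 ok]
  19: obs=x cand={0,1,2} pick 2 [1->2 ok]
  20: obs=x cand={0,1,2} pick 1 [2->1 ok]
  21: obs=x cand={0,1,2} pick 1 [1->1 ok]
  22: obs=x cand={0,1,2} pick 0 [1->0 ok]
  23: obs=x cand={0,1,2} pick 2 [0->2 ok]
  24: obs=y cand={3} pick 3 [2->3 ok]
  25: obs=x cand={0,1,2} pick 0 [3->0 ok]
  26: obs=x cand={0,1,2} pick 2 [0->2 ok]
  27: obs=x cand={0,1,2} pick 1 [2->1 ok]
  28: obs=x cand={0,1,2} pick 0 [1->0 ok]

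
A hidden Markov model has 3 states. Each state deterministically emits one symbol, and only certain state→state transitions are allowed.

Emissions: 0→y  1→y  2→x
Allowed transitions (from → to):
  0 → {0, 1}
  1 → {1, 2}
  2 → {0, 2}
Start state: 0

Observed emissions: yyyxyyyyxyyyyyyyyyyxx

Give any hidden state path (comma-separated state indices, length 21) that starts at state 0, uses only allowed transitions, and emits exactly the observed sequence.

0,1,1,2,0,0,0,1,2,0,0,0,1,1,1,1,1,1,1,2,2

  pos 0: y in {0,1}, choose 0; start
  pos 1: y in {0,1}, choose 1; 0->1 ok
  pos 2: y in {0,1}, choose 1; 1->1 ok
  pos 3: x in {2}, choose 2; 1->2 ok
  pos 4: y in {0,1}, choose 0; 2->0 ok
  pos 5: y in {0,1}, choose 0; 0->0 ok
  pos 6: y in {0,1}, choose 0; 0->0 ok
  pos 7: y in {0,1}, choose 1; 0->1 ok
  pos 8: x in {2}, choose 2; 1->2 ok
  pos 9: y in {0,1}, choose 0; 2->0 ok
  pos 10: y in {0,1}, choose 0; 0->0 ok
  pos 11: y in {0,1}, choose 0; 0->0 ok
  pos 12: y in {0,1}, choose 1; 0->1 ok
  pos 13: y in {0,1}, choose 1; 1->1 ok
  pos 14: y in {0,1}, choose 1; 1->1 ok
  pos 15: y in {0,1}, choose 1; 1->1 ok
  pos 16: y in {0,1}, choose 1; 1->1 ok
  pos 17: y in {0,1}, choose 1; 1->1 ok
  pos 18: y in {0,1}, choose 1; 1->1 ok
  pos 19: x in {2}, choose 2; 1->2 ok
  pos 20: x in {2}, choose 2; 2->2 ok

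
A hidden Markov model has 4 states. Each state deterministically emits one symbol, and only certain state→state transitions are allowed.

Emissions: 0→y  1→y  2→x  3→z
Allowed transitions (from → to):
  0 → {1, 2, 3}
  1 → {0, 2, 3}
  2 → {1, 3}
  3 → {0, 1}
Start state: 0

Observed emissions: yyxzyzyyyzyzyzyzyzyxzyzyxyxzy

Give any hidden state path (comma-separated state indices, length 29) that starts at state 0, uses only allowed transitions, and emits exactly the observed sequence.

0,1,2,3,0,3,0,1,0,3,1,3,1,3,1,3,1,3,0,2,3,1,3,0,2,1,2,3,0

  pos 0: y in {0,1}, choose 0; start
  pos 1: y in {0,1}, choose 1; 0->1 ok
  pos 2: x in {2}, choose 2; 1->2 ok
  pos 3: z in {3}, choose 3; 2->3 ok
  pos 4: y in {0,1}, choose 0; 3->0 ok
  pos 5: z in {3}, choose 3; 0->3 ok
  pos 6: y in {0,1}, choose 0; 3->0 ok
  pos 7: y in {0,1}, choose 1; 0->1 ok
  pos 8: y in {0,1}, choose 0; 1->0 ok
  pos 9: z in {3}, choose 3; 0->3 ok
  pos 10: y in {0,1}, choose 1; 3->1 ok
  pos 11: z in {3}, choose 3; 1->3 ok
  pos 12: y in {0,1}, choose 1; 3->1 ok
  pos 13: z in {3}, choose 3; 1->3 ok
  pos 14: y in {0,1}, choose 1; 3->1 ok
  pos 15: z in {3}, choose 3; 1->3 ok
  pos 16: y in {0,1}, choose 1; 3->1 ok
  pos 17: z in {3}, choose 3; 1->3 ok
  pos 18: y in {0,1}, choose 0; 3->0 ok
  pos 19: x in {2}, choose 2; 0->2 ok
  pos 20: z in {3}, choose 3; 2->3 ok
  pos 21: y in {0,1}, choose 1; 3->1 ok
  pos 22: z in {3}, choose 3; 1->3 ok
  pos 23: y in {0,1}, choose 0; 3->0 ok
  pos 24: x in {2}, choose 2; 0->2 ok
  pos 25: y in {0,1}, choose 1; 2->1 ok
  pos 26: x in {2}, choose 2; 1->2 ok
  pos 27: z in {3}, choose 3; 2->3 ok
  pos 28: y in {0,1}, choose 0; 3->0 ok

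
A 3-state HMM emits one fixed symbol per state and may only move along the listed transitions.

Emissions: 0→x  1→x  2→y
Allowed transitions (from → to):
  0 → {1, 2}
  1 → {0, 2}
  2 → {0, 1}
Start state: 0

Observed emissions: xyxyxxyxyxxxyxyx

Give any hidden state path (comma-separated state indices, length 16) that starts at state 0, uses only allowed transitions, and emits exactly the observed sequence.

0,2,1,2,0,1,2,0,2,0,1,0,2,0,2,1

  pos 0: x in {0,1}, choose 0; start
  pos 1: y in {2}, choose 2; 0->2 ok
  pos 2: x in {0,1}, choose 1; 2->1 ok
  pos 3: y in {2}, choose 2; 1->2 ok
  pos 4: x in {0,1}, choose 0; 2->0 ok
  pos 5: x in {0,1}, choose 1; 0->1 ok
  pos 6: y in {2}, choose 2; 1->2 ok
  pos 7: x in {0,1}, choose 0; 2->0 ok
  pos 8: y in {2}, choose 2; 0->2 ok
  pos 9: x in {0,1}, choose 0; 2->0 ok
  pos 10: x in {0,1}, choose 1; 0->1 ok
  pos 11: x in {0,1}, choose 0; 1->0 ok
  pos 12: y in {2}, choose 2; 0->2 ok
  pos 13: x in {0,1}, choose 0; 2->0 ok
  pos 14: y in {2}, choose 2; 0->2 ok
  pos 15: x in {0,1}, choose 1; 2->1 ok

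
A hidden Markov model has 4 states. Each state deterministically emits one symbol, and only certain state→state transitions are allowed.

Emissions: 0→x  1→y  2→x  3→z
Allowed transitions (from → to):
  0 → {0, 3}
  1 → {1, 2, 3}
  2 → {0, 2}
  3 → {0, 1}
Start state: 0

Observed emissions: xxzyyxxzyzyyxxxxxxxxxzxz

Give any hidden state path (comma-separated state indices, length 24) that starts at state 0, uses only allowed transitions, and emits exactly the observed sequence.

  [0] x  {0,2}  => 0  start
  [1] x  {0,2}  => 0  0->0 ok
  [2] z  {3}  => 3  0->3 ok
  [3] y  {1}  => 1  3->1 ok
  [4] y  {1}  => 1  1->1 ok
  [5] x  {0,2}  => 2  1->2 ok
  [6] x  {0,2}  => 0  2->0 ok
  [7] z  {3}  => 3  0->3 ok
  [8] y  {1}  => 1  3->1 ok
  [9] z  {3}  => 3  1->3 ok
  [10] y  {1}  => 1  3->1 ok
  [11] y  {1}  => 1  1->1 ok
  [12] x  {0,2}  => 2  1->2 ok
  [13] x  {0,2}  => 2  2->2 ok
  [14] x  {0,2}  => 2  2->2 ok
  [15] x  {0,2}  => 2  2->2 ok
  [16] x  {0,2}  => 2  2->2 ok
  [17] x  {0,2}  => 2  2->2 ok
  [18] x  {0,2}  => 2  2->2 ok
  [19] x  {0,2}  => 2  2->2 ok
  [20] x  {0,2}  => 0  2->0 ok
  [21] z  {3}  => 3  0->3 ok
  [22] x  {0,2}  => 0  3->0 ok
  [23] z  {3}  => 3  0->3 ok

0,0,3,1,1,2,0,3,1,3,1,1,2,2,2,2,2,2,2,2,0,3,0,3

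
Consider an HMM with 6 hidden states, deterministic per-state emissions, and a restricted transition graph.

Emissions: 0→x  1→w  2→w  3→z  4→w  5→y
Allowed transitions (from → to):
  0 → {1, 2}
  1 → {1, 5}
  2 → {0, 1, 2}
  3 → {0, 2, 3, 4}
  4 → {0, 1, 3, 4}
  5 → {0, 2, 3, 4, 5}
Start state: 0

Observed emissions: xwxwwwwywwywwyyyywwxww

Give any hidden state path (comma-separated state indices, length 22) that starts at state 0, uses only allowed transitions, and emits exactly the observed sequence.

  t0 'x' -> {0}, take 0 (start)
  t1 'w' -> {1,2,4}, take 2 (0->2 ok)
  t2 'x' -> {0}, take 0 (2->0 ok)
  t3 'w' -> {1,2,4}, take 1 (0->1 ok)
  t4 'w' -> {1,2,4}, take 1 (1->1 ok)
  t5 'w' -> {1,2,4}, take 1 (1->1 ok)
  t6 'w' -> {1,2,4}, take 1 (1->1 ok)
  t7 'y' -> {5}, take 5 (1->5 ok)
  t8 'w' -> {1,2,4}, take 2 (5->2 ok)
  t9 'w' -> {1,2,4}, take 1 (2->1 ok)
  t10 'y' -> {5}, take 5 (1->5 ok)
  t11 'w' -> {1,2,4}, take 2 (5->2 ok)
  t12 'w' -> {1,2,4}, take 1 (2->1 ok)
  t13 'y' -> {5}, take 5 (1->5 ok)
  t14 'y' -> {5}, take 5 (5->5 ok)
  t15 'y' -> {5}, take 5 (5->5 ok)
  t16 'y' -> {5}, take 5 (5->5 ok)
  t17 'w' -> {1,2,4}, take 2 (5->2 ok)
  t18 'w' -> {1,2,4}, take 2 (2->2 ok)
  t19 'x' -> {0}, take 0 (2->0 ok)
  t20 'w' -> {1,2,4}, take 1 (0->1 ok)
  t21 'w' -> {1,2,4}, take 1 (1->1 ok)

0,2,0,1,1,1,1,5,2,1,5,2,1,5,5,5,5,2,2,0,1,1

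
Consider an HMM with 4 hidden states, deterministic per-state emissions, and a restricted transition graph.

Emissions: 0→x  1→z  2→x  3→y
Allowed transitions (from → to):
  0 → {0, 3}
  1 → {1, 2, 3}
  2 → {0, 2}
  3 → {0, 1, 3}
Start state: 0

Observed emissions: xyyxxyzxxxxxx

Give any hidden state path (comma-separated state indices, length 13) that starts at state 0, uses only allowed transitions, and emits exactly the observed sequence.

0,3,3,0,0,3,1,2,2,2,2,0,0

  t0 'x' -> {0,2}, take 0 (start)
  t1 'y' -> {3}, take 3 (0->3 ok)
  t2 'y' -> {3}, take 3 (3->3 ok)
  t3 'x' -> {0,2}, take 0 (3->0 ok)
  t4 'x' -> {0,2}, take 0 (0->0 ok)
  t5 'y' -> {3}, take 3 (0->3 ok)
  t6 'z' -> {1}, take 1 (3->1 ok)
  t7 'x' -> {0,2}, take 2 (1->2 ok)
  t8 'x' -> {0,2}, take 2 (2->2 ok)
  t9 'x' -> {0,2}, take 2 (2->2 ok)
  t10 'x' -> {0,2}, take 2 (2->2 ok)
  t11 'x' -> {0,2}, take 0 (2->0 ok)
  t12 'x' -> {0,2}, take 0 (0->0 ok)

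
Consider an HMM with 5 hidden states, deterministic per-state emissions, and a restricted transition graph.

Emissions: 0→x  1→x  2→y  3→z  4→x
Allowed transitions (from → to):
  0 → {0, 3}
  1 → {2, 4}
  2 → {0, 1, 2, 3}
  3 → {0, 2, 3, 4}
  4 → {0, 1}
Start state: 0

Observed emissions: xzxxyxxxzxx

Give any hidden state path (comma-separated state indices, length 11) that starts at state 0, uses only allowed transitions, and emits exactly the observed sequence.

  [0] x  {0,1,4}  => 0  start
  [1] z  {3}  => 3  0->3 ok
  [2] x  {0,1,4}  => 4  3->4 ok
  [3] x  {0,1,4}  => 1  4->1 ok
  [4] y  {2}  => 2  1->2 ok
  [5] x  {0,1,4}  => 1  2->1 ok
  [6] x  {0,1,4}  => 4  1->4 ok
  [7] x  {0,1,4}  => 0  4->0 ok
  [8] z  {3}  => 3  0->3 ok
  [9] x  {0,1,4}  => 4  3->4 ok
  [10] x  {0,1,4}  => 0  4->0 ok

0,3,4,1,2,1,4,0,3,4,0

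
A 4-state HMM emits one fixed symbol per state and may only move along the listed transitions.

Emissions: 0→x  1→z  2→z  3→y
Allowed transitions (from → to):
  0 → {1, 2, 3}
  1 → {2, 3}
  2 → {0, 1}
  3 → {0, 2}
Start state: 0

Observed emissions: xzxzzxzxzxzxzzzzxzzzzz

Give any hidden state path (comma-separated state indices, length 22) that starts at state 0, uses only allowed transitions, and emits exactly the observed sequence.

0,2,0,1,2,0,2,0,2,0,2,0,1,2,1,2,0,2,1,2,1,2

  t0 'x' -> {0}, take 0 (start)
  t1 'z' -> {1,2}, take 2 (0->2 ok)
  t2 'x' -> {0}, take 0 (2->0 ok)
  t3 'z' -> {1,2}, take 1 (0->1 ok)
  t4 'z' -> {1,2}, take 2 (1->2 ok)
  t5 'x' -> {0}, take 0 (2->0 ok)
  t6 'z' -> {1,2}, take 2 (0->2 ok)
  t7 'x' -> {0}, take 0 (2->0 ok)
  t8 'z' -> {1,2}, take 2 (0->2 ok)
  t9 'x' -> {0}, take 0 (2->0 ok)
  t10 'z' -> {1,2}, take 2 (0->2 ok)
  t11 'x' -> {0}, take 0 (2->0 ok)
  t12 'z' -> {1,2}, take 1 (0->1 ok)
  t13 'z' -> {1,2}, take 2 (1->2 ok)
  t14 'z' -> {1,2}, take 1 (2->1 ok)
  t15 'z' -> {1,2}, take 2 (1->2 ok)
  t16 'x' -> {0}, take 0 (2->0 ok)
  t17 'z' -> {1,2}, take 2 (0->2 ok)
  t18 'z' -> {1,2}, take 1 (2->1 ok)
  t19 'z' -> {1,2}, take 2 (1->2 ok)
  t20 'z' -> {1,2}, take 1 (2->1 ok)
  t21 'z' -> {1,2}, take 2 (1->2 ok)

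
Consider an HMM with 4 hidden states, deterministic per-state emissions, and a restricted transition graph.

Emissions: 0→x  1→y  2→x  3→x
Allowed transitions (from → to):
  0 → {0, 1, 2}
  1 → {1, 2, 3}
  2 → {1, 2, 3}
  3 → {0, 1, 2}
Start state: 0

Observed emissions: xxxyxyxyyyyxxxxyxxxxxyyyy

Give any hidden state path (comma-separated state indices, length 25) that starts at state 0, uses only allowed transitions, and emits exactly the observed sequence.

0,0,0,1,3,1,3,1,1,1,1,3,0,0,0,1,2,2,3,0,2,1,1,1,1

  pos 0: x in {0,2,3}, choose 0; start
  pos 1: x in {0,2,3}, choose 0; 0->0 ok
  pos 2: x in {0,2,3}, choose 0; 0->0 ok
  pos 3: y in {1}, choose 1; 0->1 ok
  pos 4: x in {0,2,3}, choose 3; 1->3 ok
  pos 5: y in {1}, choose 1; 3->1 ok
  pos 6: x in {0,2,3}, choose 3; 1->3 ok
  pos 7: y in {1}, choose 1; 3->1 ok
  pos 8: y in {1}, choose 1; 1->1 ok
  pos 9: y in {1}, choose 1; 1->1 ok
  pos 10: y in {1}, choose 1; 1->1 ok
  pos 11: x in {0,2,3}, choose 3; 1->3 ok
  pos 12: x in {0,2,3}, choose 0; 3->0 ok
  pos 13: x in {0,2,3}, choose 0; 0->0 ok
  pos 14: x in {0,2,3}, choose 0; 0->0 ok
  pos 15: y in {1}, choose 1; 0->1 ok
  pos 16: x in {0,2,3}, choose 2; 1->2 ok
  pos 17: x in {0,2,3}, choose 2; 2->2 ok
  pos 18: x in {0,2,3}, choose 3; 2->3 ok
  pos 19: x in {0,2,3}, choose 0; 3->0 ok
  pos 20: x in {0,2,3}, choose 2; 0->2 ok
  pos 21: y in {1}, choose 1; 2->1 ok
  pos 22: y in {1}, choose 1; 1->1 ok
  pos 23: y in {1}, choose 1; 1->1 ok
  pos 24: y in {1}, choose 1; 1->1 ok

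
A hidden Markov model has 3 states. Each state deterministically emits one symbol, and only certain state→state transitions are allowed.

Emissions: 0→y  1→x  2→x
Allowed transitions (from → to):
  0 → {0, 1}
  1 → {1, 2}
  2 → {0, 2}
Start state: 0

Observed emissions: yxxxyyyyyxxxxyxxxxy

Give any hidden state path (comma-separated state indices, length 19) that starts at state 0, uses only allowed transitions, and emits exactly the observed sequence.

  0: obs=y cand={0} pick 0 [start]
  1: obs=x cand={1,2} pick 1 [0->1 ok]
  2: obs=x cand={1,2} pick 1 [1->1 ok]
  3: obs=x cand={1,2} pick 2 [1->2 ok]
  4: obs=y cand={0} pick 0 [2->0 ok]
  5: obs=y cand={0} pick 0 [0->0 ok]
  6: obs=y cand={0} pick 0 [0->0 ok]
  7: obs=y cand={0} pick 0 [0->0 ok]
  8: obs=y cand={0} pick 0 [0->0 ok]
  9: obs=x cand={1,2} pick 1 [0->1 ok]
  10: obs=x cand={1,2} pick 1 [1->1 ok]
  11: obs=x cand={1,2} pick 2 [1->2 ok]
  12: obs=x cand={1,2} pick 2 [2->2 ok]
  13: obs=y cand={0} pick 0 [2->0 ok]
  14: obs=x cand={1,2} pick 1 [0->1 ok]
  15: obs=x cand={1,2} pick 1 [1->1 ok]
  16: obs=x cand={1,2} pick 2 [1->2 ok]
  17: obs=x cand={1,2} pick 2 [2->2 ok]
  18: obs=y cand={0} pick 0 [2->0 ok]

0,1,1,2,0,0,0,0,0,1,1,2,2,0,1,1,2,2,0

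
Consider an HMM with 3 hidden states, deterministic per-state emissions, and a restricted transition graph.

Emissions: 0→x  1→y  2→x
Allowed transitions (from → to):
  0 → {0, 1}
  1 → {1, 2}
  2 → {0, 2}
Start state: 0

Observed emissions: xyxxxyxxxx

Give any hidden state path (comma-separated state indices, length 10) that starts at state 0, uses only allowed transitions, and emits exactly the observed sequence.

  [0] x  {0,2}  => 0  start
  [1] y  {1}  => 1  0->1 ok
  [2] x  {0,2}  => 2  1->2 ok
  [3] x  {0,2}  => 0  2->0 ok
  [4] x  {0,2}  => 0  0->0 ok
  [5] y  {1}  => 1  0->1 ok
  [6] x  {0,2}  => 2  1->2 ok
  [7] x  {0,2}  => 2  2->2 ok
  [8] x  {0,2}  => 2  2->2 ok
  [9] x  {0,2}  => 0  2->0 ok

0,1,2,0,0,1,2,2,2,0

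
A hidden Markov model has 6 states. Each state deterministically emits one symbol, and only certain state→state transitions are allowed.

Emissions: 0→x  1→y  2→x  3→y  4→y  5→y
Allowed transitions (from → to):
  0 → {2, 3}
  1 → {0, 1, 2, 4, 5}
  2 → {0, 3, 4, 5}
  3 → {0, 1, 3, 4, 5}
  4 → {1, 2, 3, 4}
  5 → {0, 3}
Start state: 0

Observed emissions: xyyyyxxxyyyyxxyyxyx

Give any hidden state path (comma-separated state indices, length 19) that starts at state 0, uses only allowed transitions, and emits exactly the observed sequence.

0,3,5,3,4,2,0,2,4,4,1,1,2,0,3,1,2,4,2

  0: obs=x cand={0,2} pick 0 [start]
  1: obs=y cand={1,3,4,5} pick 3 [0->3 ok]
  2: obs=y cand={1,3,4,5} pick 5 [3->5 ok]
  3: obs=y cand={1,3,4,5} pick 3 [5->3 ok]
  4: obs=y cand={1,3,4,5} pick 4 [3->4 ok]
  5: obs=x cand={0,2} pick 2 [4->2 ok]
  6: obs=x cand={0,2} pick 0 [2->0 ok]
  7: obs=x cand={0,2} pick 2 [0->2 ok]
  8: obs=y cand={1,3,4,5} pick 4 [2->4 ok]
  9: obs=y cand={1,3,4,5} pick 4 [4->4 ok]
  10: obs=y cand={1,3,4,5} pick 1 [4->1 ok]
  11: obs=y cand={1,3,4,5} pick 1 [1->1 ok]
  12: obs=x cand={0,2} pick 2 [1->2 ok]
  13: obs=x cand={0,2} pick 0 [2->0 ok]
  14: obs=y cand={1,3,4,5} pick 3 [0->3 ok]
  15: obs=y cand={1,3,4,5} pick 1 [3->1 ok]
  16: obs=x cand={0,2} pick 2 [1->2 ok]
  17: obs=y cand={1,3,4,5} pick 4 [2->4 ok]
  18: obs=x cand={0,2} pick 2 [4->2 ok]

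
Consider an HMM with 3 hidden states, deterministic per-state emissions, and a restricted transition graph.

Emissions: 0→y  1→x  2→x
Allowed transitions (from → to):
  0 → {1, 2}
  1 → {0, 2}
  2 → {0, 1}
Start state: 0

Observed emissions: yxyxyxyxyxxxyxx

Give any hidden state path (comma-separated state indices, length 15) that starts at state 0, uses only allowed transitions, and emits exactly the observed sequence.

0,2,0,1,0,1,0,2,0,2,1,2,0,1,2

  [0] y  {0}  => 0  start
  [1] x  {1,2}  => 2  0->2 ok
  [2] y  {0}  => 0  2->0 ok
  [3] x  {1,2}  => 1  0->1 ok
  [4] y  {0}  => 0  1->0 ok
  [5] x  {1,2}  => 1  0->1 ok
  [6] y  {0}  => 0  1->0 ok
  [7] x  {1,2}  => 2  0->2 ok
  [8] y  {0}  => 0  2->0 ok
  [9] x  {1,2}  => 2  0->2 ok
  [10] x  {1,2}  => 1  2->1 ok
  [11] x  {1,2}  => 2  1->2 ok
  [12] y  {0}  => 0  2->0 ok
  [13] x  {1,2}  => 1  0->1 ok
  [14] x  {1,2}  => 2  1->2 ok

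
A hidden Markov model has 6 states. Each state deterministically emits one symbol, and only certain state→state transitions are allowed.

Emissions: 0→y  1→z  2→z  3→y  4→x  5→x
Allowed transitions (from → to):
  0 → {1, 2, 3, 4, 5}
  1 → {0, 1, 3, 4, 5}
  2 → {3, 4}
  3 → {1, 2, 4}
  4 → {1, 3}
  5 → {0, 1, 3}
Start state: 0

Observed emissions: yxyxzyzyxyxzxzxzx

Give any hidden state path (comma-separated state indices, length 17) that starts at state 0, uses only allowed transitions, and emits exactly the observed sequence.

  pos 0: y in {0,3}, choose 0; start
  pos 1: x in {4,5}, choose 5; 0->5 ok
  pos 2: y in {0,3}, choose 0; 5->0 ok
  pos 3: x in {4,5}, choose 4; 0->4 ok
  pos 4: z in {1,2}, choose 1; 4->1 ok
  pos 5: y in {0,3}, choose 0; 1->0 ok
  pos 6: z in {1,2}, choose 2; 0->2 ok
  pos 7: y in {0,3}, choose 3; 2->3 ok
  pos 8: x in {4,5}, choose 4; 3->4 ok
  pos 9: y in {0,3}, choose 3; 4->3 ok
  pos 10: x in {4,5}, choose 4; 3->4 ok
  pos 11: z in {1,2}, choose 1; 4->1 ok
  pos 12: x in {4,5}, choose 4; 1->4 ok
  pos 13: z in {1,2}, choose 1; 4->1 ok
  pos 14: x in {4,5}, choose 4; 1->4 ok
  pos 15: z in {1,2}, choose 1; 4->1 ok
  pos 16: x in {4,5}, choose 4; 1->4 ok

0,5,0,4,1,0,2,3,4,3,4,1,4,1,4,1,4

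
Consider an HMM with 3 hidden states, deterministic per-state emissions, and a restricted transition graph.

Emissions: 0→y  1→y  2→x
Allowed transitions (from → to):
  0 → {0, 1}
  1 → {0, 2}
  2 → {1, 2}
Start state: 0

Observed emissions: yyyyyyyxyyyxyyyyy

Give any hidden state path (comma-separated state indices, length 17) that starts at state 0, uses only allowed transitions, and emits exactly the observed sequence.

  0: obs=y cand={0,1} pick 0 [start]
  1: obs=y cand={0,1} pick 1 [0->1 ok]
  2: obs=y cand={0,1} pick 0 [1->0 ok]
  3: obs=y cand={0,1} pick 0 [0->0 ok]
  4: obs=y cand={0,1} pick 1 [0->1 ok]
  5: obs=y cand={0,1} pick 0 [1->0 ok]
  6: obs=y cand={0,1} pick 1 [0->1 ok]
  7: obs=x cand={2} pick 2 [1->2 ok]
  8: obs=y cand={0,1} pick 1 [2->1 ok]
  9: obs=y cand={0,1} pick 0 [1->0 ok]
  10: obs=y cand={0,1} pick 1 [0->1 ok]
  11: obs=x cand={2} pick 2 [1->2 ok]
  12: obs=y cand={0,1} pick 1 [2->1 ok]
  13: obs=y cand={0,1} pick 0 [1->0 ok]
  14: obs=y cand={0,1} pick 0 [0->0 ok]
  15: obs=y cand={0,1} pick 1 [0->1 ok]
  16: obs=y cand={0,1} pick 0 [1->0 ok]

0,1,0,0,1,0,1,2,1,0,1,2,1,0,0,1,0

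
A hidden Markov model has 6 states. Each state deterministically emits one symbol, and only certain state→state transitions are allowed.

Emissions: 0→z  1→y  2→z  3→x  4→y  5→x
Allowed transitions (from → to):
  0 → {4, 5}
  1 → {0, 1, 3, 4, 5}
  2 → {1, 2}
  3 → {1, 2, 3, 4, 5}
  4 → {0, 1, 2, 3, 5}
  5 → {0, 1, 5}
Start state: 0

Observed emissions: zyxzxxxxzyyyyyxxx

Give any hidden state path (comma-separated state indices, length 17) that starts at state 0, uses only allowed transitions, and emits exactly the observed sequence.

0,4,5,0,5,5,5,5,0,4,1,1,1,4,3,3,3

  0: obs=z cand={0,2} pick 0 [start]
  1: obs=y cand={1,4} pick 4 [0->4 ok]
  2: obs=x cand={3,5} pick 5 [4->5 ok]
  3: obs=z cand={0,2} pick 0 [5->0 ok]
  4: obs=x cand={3,5} pick 5 [0->5 ok]
  5: obs=x cand={3,5} pick 5 [5->5 ok]
  6: obs=x cand={3,5} pick 5 [5->5 ok]
  7: obs=x cand={3,5} pick 5 [5->5 ok]
  8: obs=z cand={0,2} pick 0 [5->0 ok]
  9: obs=y cand={1,4} pick 4 [0->4 ok]
  10: obs=y cand={1,4} pick 1 [4->1 ok]
  11: obs=y cand={1,4} pick 1 [1->1 ok]
  12: obs=y cand={1,4} pick 1 [1->1 ok]
  13: obs=y cand={1,4} pick 4 [1->4 ok]
  14: obs=x cand={3,5} pick 3 [4->3 ok]
  15: obs=x cand={3,5} pick 3 [3->3 ok]
  16: obs=x cand={3,5} pick 3 [3->3 ok]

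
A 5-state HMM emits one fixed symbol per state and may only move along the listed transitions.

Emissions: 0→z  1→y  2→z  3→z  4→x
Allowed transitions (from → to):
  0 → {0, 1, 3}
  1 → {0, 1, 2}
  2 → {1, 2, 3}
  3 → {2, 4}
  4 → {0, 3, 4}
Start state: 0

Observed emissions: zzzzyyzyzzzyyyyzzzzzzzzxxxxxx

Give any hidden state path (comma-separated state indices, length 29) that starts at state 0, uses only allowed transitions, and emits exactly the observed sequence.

  0: obs=z cand={0,2,3} pick 0 [start]
  1: obs=z cand={0,2,3} pick 0 [0->0 ok]
  2: obs=z cand={0,2,3} pick 0 [0->0 ok]
  3: obs=z cand={0,2,3} pick 0 [0->0 ok]
  4: obs=y cand={1} pick 1 [0->1 ok]
  5: obs=y cand={1} pick 1 [1->1 ok]
  6: obs=z cand={0,2,3} pick 0 [1->0 ok]
  7: obs=y cand={1} pick 1 [0->1 ok]
  8: obs=z cand={0,2,3} pick 2 [1->2 ok]
  9: obs=z cand={0,2,3} pick 3 [2->3 ok]
  10: obs=z cand={0,2,3} pick 2 [3->2 ok]
  11: obs=y cand={1} pick 1 [2->1 ok]
  12: obs=y cand={1} pick 1 [1->1 ok]
  13: obs=y cand={1} pick 1 [1->1 ok]
  14: obs=y cand={1} pick 1 [1->1 ok]
  15: obs=z cand={0,2,3} pick 0 [1->0 ok]
  16: obs=z cand={0,2,3} pick 3 [0->3 ok]
  17: obs=z cand={0,2,3} pick 2 [3->2 ok]
  18: obs=z cand={0,2,3} pick 2 [2->2 ok]
  19: obs=z cand={0,2,3} pick 2 [2->2 ok]
  20: obs=z cand={0,2,3} pick 2 [2->2 ok]
  21: obs=z cand={0,2,3} pick 2 [2->2 ok]
  22: obs=z cand={0,2,3} pick 3 [2->3 ok]
  23: obs=x cand={4} pick 4 [3->4 ok]
  24: obs=x cand={4} pick 4 [4->4 ok]
  25: obs=x cand={4} pick 4 [4->4 ok]
  26: obs=x cand={4} pick 4 [4->4 ok]
  27: obs=x cand={4} pick 4 [4->4 ok]
  28: obs=x cand={4} pick 4 [4->4 ok]

0,0,0,0,1,1,0,1,2,3,2,1,1,1,1,0,3,2,2,2,2,2,3,4,4,4,4,4,4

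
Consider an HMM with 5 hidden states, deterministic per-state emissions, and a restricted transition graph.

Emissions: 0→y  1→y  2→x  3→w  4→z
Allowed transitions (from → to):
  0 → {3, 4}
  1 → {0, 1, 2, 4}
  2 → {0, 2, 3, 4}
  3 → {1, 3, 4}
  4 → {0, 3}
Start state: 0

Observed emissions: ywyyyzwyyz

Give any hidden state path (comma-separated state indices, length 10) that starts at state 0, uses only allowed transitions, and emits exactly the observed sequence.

0,3,1,1,0,4,3,1,0,4

  [0] y  {0,1}  => 0  start
  [1] w  {3}  => 3  0->3 ok
  [2] y  {0,1}  => 1  3->1 ok
  [3] y  {0,1}  => 1  1->1 ok
  [4] y  {0,1}  => 0  1->0 ok
  [5] z  {4}  => 4  0->4 ok
  [6] w  {3}  => 3  4->3 ok
  [7] y  {0,1}  => 1  3->1 ok
  [8] y  {0,1}  => 0  1->0 ok
  [9] z  {4}  => 4  0->4 ok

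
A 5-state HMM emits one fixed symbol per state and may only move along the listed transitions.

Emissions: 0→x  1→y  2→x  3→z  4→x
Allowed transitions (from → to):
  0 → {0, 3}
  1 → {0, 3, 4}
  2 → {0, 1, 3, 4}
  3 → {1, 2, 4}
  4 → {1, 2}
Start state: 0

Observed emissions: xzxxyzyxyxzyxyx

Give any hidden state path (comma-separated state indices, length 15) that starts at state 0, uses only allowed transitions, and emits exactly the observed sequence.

  0: obs=x cand={0,2,4} pick 0 [start]
  1: obs=z cand={3} pick 3 [0->3 ok]
  2: obs=x cand={0,2,4} pick 2 [3->2 ok]
  3: obs=x cand={0,2,4} pick 4 [2->4 ok]
  4: obs=y cand={1} pick 1 [4->1 ok]
  5: obs=z cand={3} pick 3 [1->3 ok]
  6: obs=y cand={1} pick 1 [3->1 ok]
  7: obs=x cand={0,2,4} pick 4 [1->4 ok]
  8: obs=y cand={1} pick 1 [4->1 ok]
  9: obs=x cand={0,2,4} pick 0 [1->0 ok]
  10: obs=z cand={3} pick 3 [0->3 ok]
  11: obs=y cand={1} pick 1 [3->1 ok]
  12: obs=x cand={0,2,4} pick 4 [1->4 ok]
  13: obs=y cand={1} pick 1 [4->1 ok]
  14: obs=x cand={0,2,4} pick 4 [1->4 ok]

0,3,2,4,1,3,1,4,1,0,3,1,4,1,4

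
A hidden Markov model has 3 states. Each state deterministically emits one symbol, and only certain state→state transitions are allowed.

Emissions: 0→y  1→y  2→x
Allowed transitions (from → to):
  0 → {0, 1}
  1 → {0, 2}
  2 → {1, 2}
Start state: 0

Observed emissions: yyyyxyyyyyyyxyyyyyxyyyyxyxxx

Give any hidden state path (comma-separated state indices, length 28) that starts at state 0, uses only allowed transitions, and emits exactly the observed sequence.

  pos 0: y in {0,1}, choose 0; start
  pos 1: y in {0,1}, choose 0; 0->0 ok
  pos 2: y in {0,1}, choose 0; 0->0 ok
  pos 3: y in {0,1}, choose 1; 0->1 ok
  pos 4: x in {2}, choose 2; 1->2 ok
  pos 5: y in {0,1}, choose 1; 2->1 ok
  pos 6: y in {0,1}, choose 0; 1->0 ok
  pos 7: y in {0,1}, choose 0; 0->0 ok
  pos 8: y in {0,1}, choose 0; 0->0 ok
  pos 9: y in {0,1}, choose 0; 0->0 ok
  pos 10: y in {0,1}, choose 0; 0->0 ok
  pos 11: y in {0,1}, choose 1; 0->1 ok
  pos 12: x in {2}, choose 2; 1->2 ok
  pos 13: y in {0,1}, choose 1; 2->1 ok
  pos 14: y in {0,1}, choose 0; 1->0 ok
  pos 15: y in {0,1}, choose 1; 0->1 ok
  pos 16: y in {0,1}, choose 0; 1->0 ok
  pos 17: y in {0,1}, choose 1; 0->1 ok
  pos 18: x in {2}, choose 2; 1->2 ok
  pos 19: y in {0,1}, choose 1; 2->1 ok
  pos 20: y in {0,1}, choose 0; 1->0 ok
  pos 21: y in {0,1}, choose 0; 0->0 ok
  pos 22: y in {0,1}, choose 1; 0->1 ok
  pos 23: x in {2}, choose 2; 1->2 ok
  pos 24: y in {0,1}, choose 1; 2->1 ok
  pos 25: x in {2}, choose 2; 1->2 ok
  pos 26: x in {2}, choose 2; 2->2 ok
  pos 27: x in {2}, choose 2; 2->2 ok

0,0,0,1,2,1,0,0,0,0,0,1,2,1,0,1,0,1,2,1,0,0,1,2,1,2,2,2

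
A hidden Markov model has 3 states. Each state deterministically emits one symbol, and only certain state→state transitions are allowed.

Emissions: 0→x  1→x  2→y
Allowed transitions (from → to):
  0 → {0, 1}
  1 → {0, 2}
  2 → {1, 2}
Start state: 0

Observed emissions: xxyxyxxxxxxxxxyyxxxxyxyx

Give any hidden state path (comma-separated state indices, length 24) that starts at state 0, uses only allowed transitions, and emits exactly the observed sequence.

  pos 0: x in {0,1}, choose 0; start
  pos 1: x in {0,1}, choose 1; 0->1 ok
  pos 2: y in {2}, choose 2; 1->2 ok
  pos 3: x in {0,1}, choose 1; 2->1 ok
  pos 4: y in {2}, choose 2; 1->2 ok
  pos 5: x in {0,1}, choose 1; 2->1 ok
  pos 6: x in {0,1}, choose 0; 1->0 ok
  pos 7: x in {0,1}, choose 0; 0->0 ok
  pos 8: x in {0,1}, choose 0; 0->0 ok
  pos 9: x in {0,1}, choose 1; 0->1 ok
  pos 10: x in {0,1}, choose 0; 1->0 ok
  pos 11: x in {0,1}, choose 0; 0->0 ok
  pos 12: x in {0,1}, choose 0; 0->0 ok
  pos 13: x in {0,1}, choose 1; 0->1 ok
  pos 14: y in {2}, choose 2; 1->2 ok
  pos 15: y in {2}, choose 2; 2->2 ok
  pos 16: x in {0,1}, choose 1; 2->1 ok
  pos 17: x in {0,1}, choose 0; 1->0 ok
  pos 18: x in {0,1}, choose 0; 0->0 ok
  pos 19: x in {0,1}, choose 1; 0->1 ok
  pos 20: y in {2}, choose 2; 1->2 ok
  pos 21: x in {0,1}, choose 1; 2->1 ok
  pos 22: y in {2}, choose 2; 1->2 ok
  pos 23: x in {0,1}, choose 1; 2->1 ok

0,1,2,1,2,1,0,0,0,1,0,0,0,1,2,2,1,0,0,1,2,1,2,1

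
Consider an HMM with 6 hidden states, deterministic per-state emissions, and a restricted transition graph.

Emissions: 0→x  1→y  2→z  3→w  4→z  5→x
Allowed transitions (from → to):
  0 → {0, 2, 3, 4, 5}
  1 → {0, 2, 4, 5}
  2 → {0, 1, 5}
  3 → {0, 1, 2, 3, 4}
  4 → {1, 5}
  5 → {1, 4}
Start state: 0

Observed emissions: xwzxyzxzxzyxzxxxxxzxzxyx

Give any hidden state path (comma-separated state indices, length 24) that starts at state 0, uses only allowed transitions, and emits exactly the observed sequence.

0,3,4,5,1,2,0,4,5,4,1,0,2,0,0,0,0,5,4,5,4,5,1,0

  [0] x  {0,5}  => 0  start
  [1] w  {3}  => 3  0->3 ok
  [2] z  {2,4}  => 4  3->4 ok
  [3] x  {0,5}  => 5  4->5 ok
  [4] y  {1}  => 1  5->1 ok
  [5] z  {2,4}  => 2  1->2 ok
  [6] x  {0,5}  => 0  2->0 ok
  [7] z  {2,4}  => 4  0->4 ok
  [8] x  {0,5}  => 5  4->5 ok
  [9] z  {2,4}  => 4  5->4 ok
  [10] y  {1}  => 1  4->1 ok
  [11] x  {0,5}  => 0  1->0 ok
  [12] z  {2,4}  => 2  0->2 ok
  [13] x  {0,5}  => 0  2->0 ok
  [14] x  {0,5}  => 0  0->0 ok
  [15] x  {0,5}  => 0  0->0 ok
  [16] x  {0,5}  => 0  0->0 ok
  [17] x  {0,5}  => 5  0->5 ok
  [18] z  {2,4}  => 4  5->4 ok
  [19] x  {0,5}  => 5  4->5 ok
  [20] z  {2,4}  => 4  5->4 ok
  [21] x  {0,5}  => 5  4->5 ok
  [22] y  {1}  => 1  5->1 ok
  [23] x  {0,5}  => 0  1->0 ok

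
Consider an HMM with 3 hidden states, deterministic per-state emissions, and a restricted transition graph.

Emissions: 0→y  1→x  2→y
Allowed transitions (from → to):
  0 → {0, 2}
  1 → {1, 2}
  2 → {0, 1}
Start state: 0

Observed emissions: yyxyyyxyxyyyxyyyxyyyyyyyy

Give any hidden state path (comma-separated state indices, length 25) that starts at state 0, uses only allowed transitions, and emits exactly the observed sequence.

0,2,1,2,0,2,1,2,1,2,0,2,1,2,0,2,1,2,0,0,0,0,0,0,2

  pos 0: y in {0,2}, choose 0; start
  pos 1: y in {0,2}, choose 2; 0->2 ok
  pos 2: x in {1}, choose 1; 2->1 ok
  pos 3: y in {0,2}, choose 2; 1->2 ok
  pos 4: y in {0,2}, choose 0; 2->0 ok
  pos 5: y in {0,2}, choose 2; 0->2 ok
  pos 6: x in {1}, choose 1; 2->1 ok
  pos 7: y in {0,2}, choose 2; 1->2 ok
  pos 8: x in {1}, choose 1; 2->1 ok
  pos 9: y in {0,2}, choose 2; 1->2 ok
  pos 10: y in {0,2}, choose 0; 2->0 ok
  pos 11: y in {0,2}, choose 2; 0->2 ok
  pos 12: x in {1}, choose 1; 2->1 ok
  pos 13: y in {0,2}, choose 2; 1->2 ok
  pos 14: y in {0,2}, choose 0; 2->0 ok
  pos 15: y in {0,2}, choose 2; 0->2 ok
  pos 16: x in {1}, choose 1; 2->1 ok
  pos 17: y in {0,2}, choose 2; 1->2 ok
  pos 18: y in {0,2}, choose 0; 2->0 ok
  pos 19: y in {0,2}, choose 0; 0->0 ok
  pos 20: y in {0,2}, choose 0; 0->0 ok
  pos 21: y in {0,2}, choose 0; 0->0 ok
  pos 22: y in {0,2}, choose 0; 0->0 ok
  pos 23: y in {0,2}, choose 0; 0->0 ok
  pos 24: y in {0,2}, choose 2; 0->2 ok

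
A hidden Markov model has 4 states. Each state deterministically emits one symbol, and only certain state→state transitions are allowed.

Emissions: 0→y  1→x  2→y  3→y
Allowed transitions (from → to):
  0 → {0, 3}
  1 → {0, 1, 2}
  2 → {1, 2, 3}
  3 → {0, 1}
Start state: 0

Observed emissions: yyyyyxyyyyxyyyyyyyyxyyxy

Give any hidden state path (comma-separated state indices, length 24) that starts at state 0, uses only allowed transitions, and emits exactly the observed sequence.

0,0,3,0,3,1,0,0,0,3,1,0,0,0,3,0,3,0,3,1,2,3,1,2

  pos 0: y in {0,2,3}, choose 0; start
  pos 1: y in {0,2,3}, choose 0; 0->0 ok
  pos 2: y in {0,2,3}, choose 3; 0->3 ok
  pos 3: y in {0,2,3}, choose 0; 3->0 ok
  pos 4: y in {0,2,3}, choose 3; 0->3 ok
  pos 5: x in {1}, choose 1; 3->1 ok
  pos 6: y in {0,2,3}, choose 0; 1->0 ok
  pos 7: y in {0,2,3}, choose 0; 0->0 ok
  pos 8: y in {0,2,3}, choose 0; 0->0 ok
  pos 9: y in {0,2,3}, choose 3; 0->3 ok
  pos 10: x in {1}, choose 1; 3->1 ok
  pos 11: y in {0,2,3}, choose 0; 1->0 ok
  pos 12: y in {0,2,3}, choose 0; 0->0 ok
  pos 13: y in {0,2,3}, choose 0; 0->0 ok
  pos 14: y in {0,2,3}, choose 3; 0->3 ok
  pos 15: y in {0,2,3}, choose 0; 3->0 ok
  pos 16: y in {0,2,3}, choose 3; 0->3 ok
  pos 17: y in {0,2,3}, choose 0; 3->0 ok
  pos 18: y in {0,2,3}, choose 3; 0->3 ok
  pos 19: x in {1}, choose 1; 3->1 ok
  pos 20: y in {0,2,3}, choose 2; 1->2 ok
  pos 21: y in {0,2,3}, choose 3; 2->3 ok
  pos 22: x in {1}, choose 1; 3->1 ok
  pos 23: y in {0,2,3}, choose 2; 1->2 ok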